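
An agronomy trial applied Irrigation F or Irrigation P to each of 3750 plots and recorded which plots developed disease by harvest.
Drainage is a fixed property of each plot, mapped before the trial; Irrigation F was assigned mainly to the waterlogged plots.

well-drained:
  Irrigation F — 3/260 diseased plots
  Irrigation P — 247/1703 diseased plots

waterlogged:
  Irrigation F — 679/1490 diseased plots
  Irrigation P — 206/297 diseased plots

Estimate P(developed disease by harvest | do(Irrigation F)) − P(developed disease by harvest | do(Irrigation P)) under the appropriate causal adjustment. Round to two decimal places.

Within every field drainage level Irrigation F has the lower rate, yet pooled Irrigation P does — Simpson's reversal.
Field drainage satisfies the back-door criterion: it is not a descendant of the irrigation, and it blocks the spurious path from irrigation to outcome. Adjusting for it (i.e., using the within-field drainage rates) gives the causal effect.
Adjusting over the population distribution of field drainage: 0.523·(0.012−0.145) + 0.477·(0.456−0.694) = -0.183.

-0.18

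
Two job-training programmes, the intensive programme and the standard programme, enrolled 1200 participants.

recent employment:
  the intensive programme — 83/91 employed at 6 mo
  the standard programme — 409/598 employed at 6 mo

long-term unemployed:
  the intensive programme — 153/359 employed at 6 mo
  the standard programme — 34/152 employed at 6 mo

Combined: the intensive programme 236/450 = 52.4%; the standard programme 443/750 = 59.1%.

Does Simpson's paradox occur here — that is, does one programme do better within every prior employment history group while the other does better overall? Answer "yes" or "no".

Within each prior employment history level (recent employment 91.2% vs 68.4%; long-term unemployed 42.6% vs 22.4%), the intensive programme has the higher rate every time. Pooled: 52.4% vs 59.1% — the standard programme has the higher rate overall. The two comparisons disagree.

yes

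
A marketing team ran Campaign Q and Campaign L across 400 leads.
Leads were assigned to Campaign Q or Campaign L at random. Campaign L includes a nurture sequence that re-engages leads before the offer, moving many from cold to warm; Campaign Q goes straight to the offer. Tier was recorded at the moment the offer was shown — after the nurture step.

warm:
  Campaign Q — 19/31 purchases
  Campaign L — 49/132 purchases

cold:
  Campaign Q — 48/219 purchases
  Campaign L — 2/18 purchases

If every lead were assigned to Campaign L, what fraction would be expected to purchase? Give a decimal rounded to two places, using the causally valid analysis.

0.34

The stratified and pooled comparisons disagree (Campaign Q wins within each engagement tier; Campaign L wins overall), so the answer turns on the causal role of engagement tier.
Because the campaign influences engagement tier, engagement tier is a post-treatment mediator, not a confounder. Stratifying on it would bias the estimate; the causal effect is the crude pooled difference.
So P(outcome | do(Campaign L)) is just the pooled rate for Campaign L: 51/150 = 0.340.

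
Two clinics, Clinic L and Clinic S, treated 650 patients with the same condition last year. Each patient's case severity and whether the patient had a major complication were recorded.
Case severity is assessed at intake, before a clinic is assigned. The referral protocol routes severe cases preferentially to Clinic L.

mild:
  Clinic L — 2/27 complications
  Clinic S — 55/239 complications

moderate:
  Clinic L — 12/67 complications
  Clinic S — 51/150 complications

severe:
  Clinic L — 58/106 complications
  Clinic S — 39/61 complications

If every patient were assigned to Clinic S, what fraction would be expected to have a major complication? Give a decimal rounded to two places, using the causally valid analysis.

The stratified and pooled comparisons disagree (Clinic L wins within each case severity; Clinic S wins overall), so the answer turns on the causal role of case severity.
Here case severity is a common cause — it drives both which clinic a case falls under and the outcome. The crude comparison mixes populations; the stratum-specific rates are the causally relevant ones.
Standardising Clinic S to the population case severity mix: 0.409·55/239 + 0.334·51/150 + 0.257·39/61 = 0.372.

0.37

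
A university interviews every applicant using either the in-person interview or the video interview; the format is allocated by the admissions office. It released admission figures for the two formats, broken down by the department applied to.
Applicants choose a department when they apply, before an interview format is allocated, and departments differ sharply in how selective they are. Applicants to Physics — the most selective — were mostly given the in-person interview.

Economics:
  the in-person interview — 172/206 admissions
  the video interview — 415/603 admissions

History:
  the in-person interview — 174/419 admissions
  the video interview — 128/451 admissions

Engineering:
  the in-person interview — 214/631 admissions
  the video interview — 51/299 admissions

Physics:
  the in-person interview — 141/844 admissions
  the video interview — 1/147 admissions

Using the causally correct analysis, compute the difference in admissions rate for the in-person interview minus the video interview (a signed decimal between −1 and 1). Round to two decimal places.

Within every department level the in-person interview has the higher rate, yet pooled the video interview does — Simpson's reversal.
Department differs across interview formats for reasons unrelated to any effect of the interview format itself, and it separately predicts the outcome — a classic confounder. We must compare within department levels.
Adjusting over the population distribution of department: 0.225·(0.835−0.688) + 0.242·(0.415−0.284) + 0.258·(0.339−0.171) + 0.275·(0.167−0.007) = +0.152.

+0.15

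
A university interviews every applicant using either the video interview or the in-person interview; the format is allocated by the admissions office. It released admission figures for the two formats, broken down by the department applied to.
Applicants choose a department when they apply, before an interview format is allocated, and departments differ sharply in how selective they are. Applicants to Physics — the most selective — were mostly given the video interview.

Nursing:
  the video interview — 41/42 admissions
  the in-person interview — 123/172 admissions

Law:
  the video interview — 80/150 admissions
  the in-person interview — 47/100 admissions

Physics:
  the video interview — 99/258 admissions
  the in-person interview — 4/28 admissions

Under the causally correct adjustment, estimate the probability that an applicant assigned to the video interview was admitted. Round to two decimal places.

0.60

Within every department level the video interview has the higher rate, yet pooled the in-person interview does — Simpson's reversal.
Here department is a common cause — it drives both which interview format a case falls under and the outcome. The crude comparison mixes populations; the stratum-specific rates are the causally relevant ones.
Standardising the video interview to the population department mix: 0.285·41/42 + 0.333·80/150 + 0.381·99/258 = 0.603.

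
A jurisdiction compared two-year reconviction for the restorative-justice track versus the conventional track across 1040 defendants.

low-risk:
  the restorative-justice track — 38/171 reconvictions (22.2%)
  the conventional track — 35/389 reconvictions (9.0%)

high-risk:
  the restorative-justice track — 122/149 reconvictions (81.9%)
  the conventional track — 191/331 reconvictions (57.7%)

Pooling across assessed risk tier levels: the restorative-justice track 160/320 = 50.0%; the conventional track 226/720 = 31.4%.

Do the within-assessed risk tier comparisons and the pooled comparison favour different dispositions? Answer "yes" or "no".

Within each assessed risk tier level (low-risk 22.2% vs 9.0%; high-risk 81.9% vs 57.7%), the conventional track has the lower rate every time. Pooled: 50.0% vs 31.4% — the conventional track has the lower rate overall. They agree.

no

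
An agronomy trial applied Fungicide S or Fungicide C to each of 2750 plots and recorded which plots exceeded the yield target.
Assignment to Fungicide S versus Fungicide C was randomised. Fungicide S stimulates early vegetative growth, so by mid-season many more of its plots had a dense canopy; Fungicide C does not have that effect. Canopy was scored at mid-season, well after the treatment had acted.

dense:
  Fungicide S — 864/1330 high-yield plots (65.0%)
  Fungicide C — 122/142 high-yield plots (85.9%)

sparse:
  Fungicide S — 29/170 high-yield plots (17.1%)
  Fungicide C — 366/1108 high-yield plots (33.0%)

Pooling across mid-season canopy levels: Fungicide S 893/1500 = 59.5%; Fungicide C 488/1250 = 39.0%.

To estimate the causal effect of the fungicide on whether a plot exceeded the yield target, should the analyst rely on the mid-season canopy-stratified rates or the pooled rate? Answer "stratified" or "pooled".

Because the fungicide influences mid-season canopy, mid-season canopy is a post-treatment mediator, not a confounder. Stratifying on it would bias the estimate; the causal effect is the crude pooled difference.
Pooled: Fungicide S 59.5% vs Fungicide C 39.0%; Fungicide S is higher overall.

pooled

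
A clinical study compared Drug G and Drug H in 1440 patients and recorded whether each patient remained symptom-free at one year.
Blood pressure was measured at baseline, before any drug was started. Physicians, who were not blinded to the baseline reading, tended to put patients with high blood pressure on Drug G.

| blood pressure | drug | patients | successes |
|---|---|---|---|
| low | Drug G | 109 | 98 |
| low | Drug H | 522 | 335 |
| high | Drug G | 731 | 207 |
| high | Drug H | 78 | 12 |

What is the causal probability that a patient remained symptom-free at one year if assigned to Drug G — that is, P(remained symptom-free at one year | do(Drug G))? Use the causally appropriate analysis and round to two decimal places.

0.55

The blood pressure-specific comparison favours Drug G throughout, but the pooled figures favour Drug H. The question is whether to condition on blood pressure.
Since blood pressure is a pre-existing factor (not a product of the drug) and it affects the outcome on its own, it is a confounder. The stratified rates, not the pooled rate, identify the causal effect.
Standardising Drug G to the population blood pressure mix: 0.438·98/109 + 0.562·207/731 = 0.553.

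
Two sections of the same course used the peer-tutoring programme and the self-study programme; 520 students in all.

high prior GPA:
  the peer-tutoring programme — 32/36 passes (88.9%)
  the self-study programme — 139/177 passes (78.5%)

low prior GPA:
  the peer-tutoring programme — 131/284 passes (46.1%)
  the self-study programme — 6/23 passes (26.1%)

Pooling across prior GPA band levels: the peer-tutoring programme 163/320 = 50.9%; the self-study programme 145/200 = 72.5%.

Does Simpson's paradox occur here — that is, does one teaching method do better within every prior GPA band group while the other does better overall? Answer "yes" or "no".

Within each prior GPA band level (high prior GPA 88.9% vs 78.5%; low prior GPA 46.1% vs 26.1%), the peer-tutoring programme has the higher rate every time. Pooled: 50.9% vs 72.5% — the self-study programme has the higher rate overall. The two comparisons disagree.

yes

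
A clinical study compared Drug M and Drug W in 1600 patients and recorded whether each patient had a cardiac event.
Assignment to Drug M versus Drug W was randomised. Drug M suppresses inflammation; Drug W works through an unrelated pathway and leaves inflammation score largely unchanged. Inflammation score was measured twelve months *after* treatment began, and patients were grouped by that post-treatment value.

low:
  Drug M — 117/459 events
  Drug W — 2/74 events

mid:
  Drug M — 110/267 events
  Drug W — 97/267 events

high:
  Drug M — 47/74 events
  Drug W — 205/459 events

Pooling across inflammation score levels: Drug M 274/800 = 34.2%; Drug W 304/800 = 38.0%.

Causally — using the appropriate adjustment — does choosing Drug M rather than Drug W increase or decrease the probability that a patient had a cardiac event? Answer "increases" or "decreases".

Within every inflammation score level Drug W has the lower rate, yet pooled Drug M does — Simpson's reversal.
Inflammation score is recorded after the drug and is itself shifted by it — it sits on the causal path from drug to outcome. Conditioning on a mediator would strip out part of the effect we want; the pooled comparison gives the total causal effect.
Pooled: Drug M 34.2% vs Drug W 38.0%; Drug M is lower overall.

decreases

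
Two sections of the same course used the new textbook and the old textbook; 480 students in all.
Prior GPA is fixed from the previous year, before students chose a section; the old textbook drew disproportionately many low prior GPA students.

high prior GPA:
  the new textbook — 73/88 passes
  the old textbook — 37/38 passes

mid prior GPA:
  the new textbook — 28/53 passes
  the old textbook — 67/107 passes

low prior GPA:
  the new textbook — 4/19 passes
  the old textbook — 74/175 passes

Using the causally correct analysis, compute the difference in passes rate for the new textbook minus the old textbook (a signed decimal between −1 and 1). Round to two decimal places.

The stratified and pooled comparisons disagree (the old textbook wins within each prior GPA band; the new textbook wins overall), so the answer turns on the causal role of prior GPA band.
Prior GPA band differs across teaching methods for reasons unrelated to any effect of the teaching method itself, and it separately predicts the outcome — a classic confounder. We must compare within prior GPA band levels.
Adjusting over the population distribution of prior GPA band: 0.263·(0.830−0.974) + 0.333·(0.528−0.626) + 0.404·(0.211−0.423) = -0.156.

-0.16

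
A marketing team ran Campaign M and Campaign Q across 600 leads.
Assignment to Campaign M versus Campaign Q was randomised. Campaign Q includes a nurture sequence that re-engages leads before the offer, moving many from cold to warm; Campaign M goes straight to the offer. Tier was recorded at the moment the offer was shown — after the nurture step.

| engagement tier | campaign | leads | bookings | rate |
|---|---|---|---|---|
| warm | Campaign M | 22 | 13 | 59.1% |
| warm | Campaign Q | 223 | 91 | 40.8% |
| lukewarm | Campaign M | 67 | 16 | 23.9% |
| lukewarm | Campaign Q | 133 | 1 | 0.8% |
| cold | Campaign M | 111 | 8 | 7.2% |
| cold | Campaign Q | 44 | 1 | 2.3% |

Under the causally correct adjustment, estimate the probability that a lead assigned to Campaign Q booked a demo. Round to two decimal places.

Because the campaign influences engagement tier, engagement tier is a post-treatment mediator, not a confounder. Stratifying on it would bias the estimate; the causal effect is the crude pooled difference.
So P(outcome | do(Campaign Q)) is just the pooled rate for Campaign Q: 93/400 = 0.233.

0.23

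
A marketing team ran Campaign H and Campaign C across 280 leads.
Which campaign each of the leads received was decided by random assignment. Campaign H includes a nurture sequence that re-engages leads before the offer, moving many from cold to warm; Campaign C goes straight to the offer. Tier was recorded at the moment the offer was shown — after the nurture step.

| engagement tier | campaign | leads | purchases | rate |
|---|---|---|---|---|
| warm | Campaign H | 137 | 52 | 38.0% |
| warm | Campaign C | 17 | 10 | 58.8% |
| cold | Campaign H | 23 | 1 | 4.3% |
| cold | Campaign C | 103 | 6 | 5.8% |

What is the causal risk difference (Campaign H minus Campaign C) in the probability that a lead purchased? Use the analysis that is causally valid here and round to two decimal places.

+0.20

Within every engagement tier level Campaign C has the higher rate, yet pooled Campaign H does — Simpson's reversal.
Stratifying would compare campaigns among leads the campaigns themselves sorted into engagement tier groups — a form of selection on an intermediate. The unconditioned pooled rates give the total causal effect.
The causal difference is the pooled difference: 0.331 − 0.133 = +0.198.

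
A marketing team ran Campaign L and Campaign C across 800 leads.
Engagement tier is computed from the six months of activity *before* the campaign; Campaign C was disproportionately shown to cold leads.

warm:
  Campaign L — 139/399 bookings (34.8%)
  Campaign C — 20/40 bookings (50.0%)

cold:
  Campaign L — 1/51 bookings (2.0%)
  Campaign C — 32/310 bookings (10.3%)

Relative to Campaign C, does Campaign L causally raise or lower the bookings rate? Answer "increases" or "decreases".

Since engagement tier is a pre-existing factor (not a product of the campaign) and it affects the outcome on its own, it is a confounder. The stratified rates, not the pooled rate, identify the causal effect.
Within each level — warm: 34.8% vs 50.0%; cold: 2.0% vs 10.3% — Campaign C is higher every time.

decreases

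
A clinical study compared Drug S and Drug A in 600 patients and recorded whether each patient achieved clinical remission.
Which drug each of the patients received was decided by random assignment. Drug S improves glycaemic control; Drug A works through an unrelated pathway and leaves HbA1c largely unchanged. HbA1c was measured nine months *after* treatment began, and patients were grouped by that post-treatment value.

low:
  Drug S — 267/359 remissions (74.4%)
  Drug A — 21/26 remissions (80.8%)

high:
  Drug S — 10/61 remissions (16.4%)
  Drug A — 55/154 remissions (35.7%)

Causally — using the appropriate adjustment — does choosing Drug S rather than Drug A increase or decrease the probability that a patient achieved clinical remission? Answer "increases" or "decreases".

Drug A is higher inside every HbA1c stratum but Drug S is higher in aggregate. Whether to stratify depends on how HbA1c relates to the drug.
The distribution of HbA1c is itself part of what the drug does — it is an intermediate outcome. Holding it fixed would remove that part of the effect; the total effect is the pooled difference.
Pooled: Drug S 66.0% vs Drug A 42.2%; Drug S is higher overall.

increases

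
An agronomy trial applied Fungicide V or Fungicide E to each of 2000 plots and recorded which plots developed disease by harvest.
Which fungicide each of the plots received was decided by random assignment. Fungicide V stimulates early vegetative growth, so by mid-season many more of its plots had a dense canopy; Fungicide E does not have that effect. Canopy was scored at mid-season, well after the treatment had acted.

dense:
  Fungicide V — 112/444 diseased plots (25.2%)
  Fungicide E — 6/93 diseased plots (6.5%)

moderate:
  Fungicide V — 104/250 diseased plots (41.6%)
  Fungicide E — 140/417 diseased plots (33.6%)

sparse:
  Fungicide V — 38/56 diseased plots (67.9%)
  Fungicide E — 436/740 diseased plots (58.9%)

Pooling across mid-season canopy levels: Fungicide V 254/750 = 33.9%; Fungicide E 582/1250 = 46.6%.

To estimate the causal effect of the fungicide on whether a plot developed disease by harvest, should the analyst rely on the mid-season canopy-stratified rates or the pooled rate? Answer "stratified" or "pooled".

pooled

Because the fungicide influences mid-season canopy, mid-season canopy is a post-treatment mediator, not a confounder. Stratifying on it would bias the estimate; the causal effect is the crude pooled difference.
Pooled: Fungicide V 33.9% vs Fungicide E 46.6%; Fungicide V is lower overall.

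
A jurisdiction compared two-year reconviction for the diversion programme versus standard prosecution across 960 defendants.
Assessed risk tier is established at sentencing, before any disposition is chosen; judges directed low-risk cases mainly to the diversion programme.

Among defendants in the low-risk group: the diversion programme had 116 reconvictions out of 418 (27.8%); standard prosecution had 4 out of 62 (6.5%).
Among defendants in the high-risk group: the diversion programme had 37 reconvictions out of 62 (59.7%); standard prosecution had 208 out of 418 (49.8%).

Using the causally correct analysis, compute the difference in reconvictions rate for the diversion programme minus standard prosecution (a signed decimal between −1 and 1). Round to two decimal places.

Nothing the disposition does changes assessed risk tier; the imbalance is an allocation artefact. With assessed risk tier also predicting the outcome, the pooled figure is confounded, and the within-stratum comparison is the causal one.
Adjusting over the population distribution of assessed risk tier: 0.500·(0.278−0.065) + 0.500·(0.597−0.498) = +0.156.

+0.16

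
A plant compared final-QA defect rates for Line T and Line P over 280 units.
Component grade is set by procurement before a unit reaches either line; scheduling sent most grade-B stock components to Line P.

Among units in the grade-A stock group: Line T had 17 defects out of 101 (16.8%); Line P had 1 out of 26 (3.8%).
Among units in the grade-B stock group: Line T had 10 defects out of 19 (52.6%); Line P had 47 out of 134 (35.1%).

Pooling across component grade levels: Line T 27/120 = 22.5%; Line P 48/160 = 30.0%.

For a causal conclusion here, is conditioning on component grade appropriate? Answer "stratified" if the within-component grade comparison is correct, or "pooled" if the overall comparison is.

Within every component grade level Line P has the lower rate, yet pooled Line T does — Simpson's reversal.
Nothing the line does changes component grade; the imbalance is an allocation artefact. With component grade also predicting the outcome, the pooled figure is confounded, and the within-stratum comparison is the causal one.
Within each level — grade-A stock: 16.8% vs 3.8%; grade-B stock: 52.6% vs 35.1% — Line P is lower every time.

stratified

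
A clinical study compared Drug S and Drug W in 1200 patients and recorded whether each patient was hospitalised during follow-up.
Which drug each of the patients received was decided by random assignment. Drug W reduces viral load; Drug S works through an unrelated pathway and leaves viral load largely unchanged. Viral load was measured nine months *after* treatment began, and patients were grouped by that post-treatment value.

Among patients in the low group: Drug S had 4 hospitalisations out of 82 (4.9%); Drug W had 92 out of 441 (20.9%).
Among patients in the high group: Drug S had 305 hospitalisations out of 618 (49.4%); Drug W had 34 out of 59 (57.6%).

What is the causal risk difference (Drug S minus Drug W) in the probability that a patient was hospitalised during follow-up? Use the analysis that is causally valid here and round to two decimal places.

+0.19

Drug S is lower inside every viral load stratum but Drug W is lower in aggregate. Whether to stratify depends on how viral load relates to the drug.
Viral load is recorded after the drug and is itself shifted by it — it sits on the causal path from drug to outcome. Conditioning on a mediator would strip out part of the effect we want; the pooled comparison gives the total causal effect.
The causal difference is the pooled difference: 0.441 − 0.252 = +0.189.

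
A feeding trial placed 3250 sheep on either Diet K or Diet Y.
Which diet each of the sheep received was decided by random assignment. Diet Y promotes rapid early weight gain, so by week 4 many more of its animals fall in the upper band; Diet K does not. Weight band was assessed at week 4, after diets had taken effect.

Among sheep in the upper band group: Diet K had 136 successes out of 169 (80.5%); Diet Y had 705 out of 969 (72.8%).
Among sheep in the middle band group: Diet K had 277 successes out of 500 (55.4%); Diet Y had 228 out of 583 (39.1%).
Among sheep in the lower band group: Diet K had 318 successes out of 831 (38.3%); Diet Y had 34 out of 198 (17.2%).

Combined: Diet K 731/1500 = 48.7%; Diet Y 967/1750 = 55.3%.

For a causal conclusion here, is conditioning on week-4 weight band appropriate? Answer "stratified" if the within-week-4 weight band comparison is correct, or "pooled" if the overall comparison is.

pooled

Diet K is higher inside every week-4 weight band stratum but Diet Y is higher in aggregate. Whether to stratify depends on how week-4 weight band relates to the diet.
Week-4 weight band here is a post-treatment variable shaped by the diet; conditioning on it would introduce bias rather than remove it. The overall comparison is the causal one.
Pooled: Diet K 48.7% vs Diet Y 55.3%; Diet Y is higher overall.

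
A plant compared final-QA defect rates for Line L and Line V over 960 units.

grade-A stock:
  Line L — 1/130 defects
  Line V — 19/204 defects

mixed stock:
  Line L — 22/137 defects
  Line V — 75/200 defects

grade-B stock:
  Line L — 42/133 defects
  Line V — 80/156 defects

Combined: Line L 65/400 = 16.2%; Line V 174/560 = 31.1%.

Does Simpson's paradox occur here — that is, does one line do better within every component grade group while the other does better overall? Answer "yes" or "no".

no

Within each component grade level (grade-A stock 0.8% vs 9.3%; mixed stock 16.1% vs 37.5%; grade-B stock 31.6% vs 51.3%), Line L has the lower rate every time. Pooled: 16.2% vs 31.1% — Line L has the lower rate overall. They agree.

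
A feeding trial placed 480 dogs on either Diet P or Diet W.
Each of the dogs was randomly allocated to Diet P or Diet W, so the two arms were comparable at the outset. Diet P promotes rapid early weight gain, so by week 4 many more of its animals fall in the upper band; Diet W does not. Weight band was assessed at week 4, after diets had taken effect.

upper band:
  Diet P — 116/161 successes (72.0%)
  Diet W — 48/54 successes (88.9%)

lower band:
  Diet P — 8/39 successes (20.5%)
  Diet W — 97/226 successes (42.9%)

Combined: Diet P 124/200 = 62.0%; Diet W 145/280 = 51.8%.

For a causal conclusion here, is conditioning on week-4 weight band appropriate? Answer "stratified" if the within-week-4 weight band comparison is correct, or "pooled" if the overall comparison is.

The week-4 weight band-specific comparison favours Diet W throughout, but the pooled figures favour Diet P. The question is whether to condition on week-4 weight band.
The distribution of week-4 weight band is itself part of what the diet does — it is an intermediate outcome. Holding it fixed would remove that part of the effect; the total effect is the pooled difference.
Pooled: Diet P 62.0% vs Diet W 51.8%; Diet P is higher overall.

pooled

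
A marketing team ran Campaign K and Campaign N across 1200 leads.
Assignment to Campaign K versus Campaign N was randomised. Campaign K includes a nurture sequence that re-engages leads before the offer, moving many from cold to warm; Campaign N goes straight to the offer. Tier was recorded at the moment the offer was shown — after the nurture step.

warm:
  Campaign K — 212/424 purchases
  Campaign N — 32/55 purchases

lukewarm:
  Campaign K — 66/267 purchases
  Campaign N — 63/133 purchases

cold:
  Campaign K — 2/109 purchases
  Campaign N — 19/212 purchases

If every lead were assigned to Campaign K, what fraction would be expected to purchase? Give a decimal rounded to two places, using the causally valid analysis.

Campaign N is higher inside every engagement tier stratum but Campaign K is higher in aggregate. Whether to stratify depends on how engagement tier relates to the campaign.
Engagement tier here is a post-treatment variable shaped by the campaign; conditioning on it would introduce bias rather than remove it. The overall comparison is the causal one.
So P(outcome | do(Campaign K)) is just the pooled rate for Campaign K: 280/800 = 0.350.

0.35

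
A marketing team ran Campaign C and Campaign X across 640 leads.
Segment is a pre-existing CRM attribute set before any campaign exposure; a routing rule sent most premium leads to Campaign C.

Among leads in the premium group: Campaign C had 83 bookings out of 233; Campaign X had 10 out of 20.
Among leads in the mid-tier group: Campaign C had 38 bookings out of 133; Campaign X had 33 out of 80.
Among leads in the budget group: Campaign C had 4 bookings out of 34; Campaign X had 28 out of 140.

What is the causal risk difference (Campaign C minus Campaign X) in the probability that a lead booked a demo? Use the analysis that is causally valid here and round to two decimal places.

Within every customer segment level Campaign X has the higher rate, yet pooled Campaign C does — Simpson's reversal.
Customer segment satisfies the back-door criterion: it is not a descendant of the campaign, and it blocks the spurious path from campaign to outcome. Adjusting for it (i.e., using the within-customer segment rates) gives the causal effect.
Adjusting over the population distribution of customer segment: 0.395·(0.356−0.500) + 0.333·(0.286−0.412) + 0.272·(0.118−0.200) = -0.121.

-0.12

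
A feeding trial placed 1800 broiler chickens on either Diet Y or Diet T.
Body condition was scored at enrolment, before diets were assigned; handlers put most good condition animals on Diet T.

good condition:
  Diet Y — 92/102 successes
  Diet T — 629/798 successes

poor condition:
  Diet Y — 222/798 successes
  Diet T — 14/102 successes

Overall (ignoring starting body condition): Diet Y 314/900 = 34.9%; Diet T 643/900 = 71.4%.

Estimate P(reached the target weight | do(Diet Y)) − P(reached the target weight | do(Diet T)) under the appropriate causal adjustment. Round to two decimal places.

Within every starting body condition level Diet Y has the higher rate, yet pooled Diet T does — Simpson's reversal.
Here starting body condition is a common cause — it drives both which diet a case falls under and the outcome. The crude comparison mixes populations; the stratum-specific rates are the causally relevant ones.
Adjusting over the population distribution of starting body condition: 0.500·(0.902−0.788) + 0.500·(0.278−0.137) = +0.127.

+0.13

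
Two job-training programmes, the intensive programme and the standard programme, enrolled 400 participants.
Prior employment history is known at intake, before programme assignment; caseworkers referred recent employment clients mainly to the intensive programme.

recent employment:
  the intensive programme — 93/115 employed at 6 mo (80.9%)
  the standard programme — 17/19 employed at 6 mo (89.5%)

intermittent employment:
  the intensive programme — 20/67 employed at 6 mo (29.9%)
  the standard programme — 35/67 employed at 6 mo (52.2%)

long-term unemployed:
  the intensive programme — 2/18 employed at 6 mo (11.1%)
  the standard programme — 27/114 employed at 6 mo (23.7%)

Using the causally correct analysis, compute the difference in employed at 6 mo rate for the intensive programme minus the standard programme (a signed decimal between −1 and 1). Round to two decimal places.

-0.15

The stratified and pooled comparisons disagree (the standard programme wins within each prior employment history; the intensive programme wins overall), so the answer turns on the causal role of prior employment history.
The imbalance in prior employment history arose from how participants were allocated, not from anything the programme did; and prior employment history independently affects the outcome. The pooled gap is confounded — condition on prior employment history.
Adjusting over the population distribution of prior employment history: 0.335·(0.809−0.895) + 0.335·(0.299−0.522) + 0.330·(0.111−0.237) = -0.145.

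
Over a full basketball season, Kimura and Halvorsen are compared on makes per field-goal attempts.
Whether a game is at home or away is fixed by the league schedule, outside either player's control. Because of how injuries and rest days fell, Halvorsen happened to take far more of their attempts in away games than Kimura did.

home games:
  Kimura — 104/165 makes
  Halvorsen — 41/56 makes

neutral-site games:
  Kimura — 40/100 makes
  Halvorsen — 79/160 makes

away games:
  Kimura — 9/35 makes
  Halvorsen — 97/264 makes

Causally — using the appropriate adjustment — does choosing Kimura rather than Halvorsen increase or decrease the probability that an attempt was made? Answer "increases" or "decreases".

Here game venue is a common cause — it drives both which player a case falls under and the outcome. The crude comparison mixes populations; the stratum-specific rates are the causally relevant ones.
Within each level — home games: 63.0% vs 73.2%; neutral-site games: 40.0% vs 49.4%; away games: 25.7% vs 36.7% — Halvorsen is higher every time.

decreases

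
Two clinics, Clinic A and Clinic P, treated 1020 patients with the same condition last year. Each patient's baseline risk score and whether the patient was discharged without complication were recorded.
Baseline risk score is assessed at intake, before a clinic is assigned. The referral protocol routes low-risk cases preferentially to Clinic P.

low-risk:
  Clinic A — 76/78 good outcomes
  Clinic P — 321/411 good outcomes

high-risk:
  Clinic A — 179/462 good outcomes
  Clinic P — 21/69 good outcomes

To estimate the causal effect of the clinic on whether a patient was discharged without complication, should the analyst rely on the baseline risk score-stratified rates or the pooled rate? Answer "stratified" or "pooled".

stratified

Within every baseline risk score level Clinic A has the higher rate, yet pooled Clinic P does — Simpson's reversal.
Here baseline risk score is a common cause — it drives both which clinic a case falls under and the outcome. The crude comparison mixes populations; the stratum-specific rates are the causally relevant ones.
Within each level — low-risk: 97.4% vs 78.1%; high-risk: 38.7% vs 30.4% — Clinic A is higher every time.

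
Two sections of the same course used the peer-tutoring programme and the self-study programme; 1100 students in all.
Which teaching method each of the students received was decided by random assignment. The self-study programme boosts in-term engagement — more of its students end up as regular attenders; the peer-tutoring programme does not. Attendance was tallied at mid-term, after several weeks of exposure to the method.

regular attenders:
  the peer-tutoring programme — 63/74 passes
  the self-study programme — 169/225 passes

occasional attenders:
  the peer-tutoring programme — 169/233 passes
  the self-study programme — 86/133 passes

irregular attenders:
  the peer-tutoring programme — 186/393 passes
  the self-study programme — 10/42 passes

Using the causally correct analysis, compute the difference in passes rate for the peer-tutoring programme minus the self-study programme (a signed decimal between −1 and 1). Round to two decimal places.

Within every mid-term attendance level the peer-tutoring programme has the higher rate, yet pooled the self-study programme does — Simpson's reversal.
Mid-term attendance here is a post-treatment variable shaped by the teaching method; conditioning on it would introduce bias rather than remove it. The overall comparison is the causal one.
The causal difference is the pooled difference: 0.597 − 0.662 = -0.065.

-0.07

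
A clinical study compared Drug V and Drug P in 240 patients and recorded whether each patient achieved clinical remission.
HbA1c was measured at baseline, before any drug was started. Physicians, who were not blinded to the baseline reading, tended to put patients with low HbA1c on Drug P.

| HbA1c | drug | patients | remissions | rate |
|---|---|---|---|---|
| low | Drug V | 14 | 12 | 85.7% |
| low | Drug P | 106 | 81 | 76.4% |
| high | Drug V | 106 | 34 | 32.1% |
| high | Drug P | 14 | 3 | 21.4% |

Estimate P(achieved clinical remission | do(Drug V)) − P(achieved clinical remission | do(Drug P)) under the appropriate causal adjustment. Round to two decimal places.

HbA1c is set before the drug has any effect — it is not caused by the drug — and it independently drives the outcome. That makes it a confounder, so the causal comparison is within HbA1c levels.
Adjusting over the population distribution of HbA1c: 0.500·(0.857−0.764) + 0.500·(0.321−0.214) = +0.100.

+0.10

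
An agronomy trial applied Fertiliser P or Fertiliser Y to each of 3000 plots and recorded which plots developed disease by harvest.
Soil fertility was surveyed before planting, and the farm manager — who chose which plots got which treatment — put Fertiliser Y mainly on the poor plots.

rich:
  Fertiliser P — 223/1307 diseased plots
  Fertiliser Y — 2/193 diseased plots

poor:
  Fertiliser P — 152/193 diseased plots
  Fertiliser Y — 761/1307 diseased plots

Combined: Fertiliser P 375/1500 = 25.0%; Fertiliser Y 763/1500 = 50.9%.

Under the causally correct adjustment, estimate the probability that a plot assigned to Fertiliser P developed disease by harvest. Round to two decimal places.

0.48

The stratified and pooled comparisons disagree (Fertiliser Y wins within each soil fertility; Fertiliser P wins overall), so the answer turns on the causal role of soil fertility.
Here soil fertility is a common cause — it drives both which fertiliser a case falls under and the outcome. The crude comparison mixes populations; the stratum-specific rates are the causally relevant ones.
Standardising Fertiliser P to the population soil fertility mix: 0.500·223/1307 + 0.500·152/193 = 0.479.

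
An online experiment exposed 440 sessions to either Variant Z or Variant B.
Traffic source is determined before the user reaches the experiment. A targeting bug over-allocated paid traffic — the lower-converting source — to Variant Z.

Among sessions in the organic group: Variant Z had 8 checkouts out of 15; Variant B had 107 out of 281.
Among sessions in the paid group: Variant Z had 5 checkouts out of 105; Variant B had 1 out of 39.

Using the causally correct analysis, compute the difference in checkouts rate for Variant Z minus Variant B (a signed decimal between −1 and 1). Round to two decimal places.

+0.11

The imbalance in traffic source arose from how sessions were allocated, not from anything the variant did; and traffic source independently affects the outcome. The pooled gap is confounded — condition on traffic source.
Adjusting over the population distribution of traffic source: 0.673·(0.533−0.381) + 0.327·(0.048−0.026) = +0.110.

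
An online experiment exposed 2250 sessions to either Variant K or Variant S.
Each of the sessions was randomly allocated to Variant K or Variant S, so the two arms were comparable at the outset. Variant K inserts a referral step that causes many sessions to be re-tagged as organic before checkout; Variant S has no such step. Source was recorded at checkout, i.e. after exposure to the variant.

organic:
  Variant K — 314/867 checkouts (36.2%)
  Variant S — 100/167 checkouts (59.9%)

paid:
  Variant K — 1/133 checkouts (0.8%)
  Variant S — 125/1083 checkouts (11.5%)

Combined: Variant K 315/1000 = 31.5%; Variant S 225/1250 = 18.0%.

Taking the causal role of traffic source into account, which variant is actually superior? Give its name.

The traffic source-specific comparison favours Variant S throughout, but the pooled figures favour Variant K. The question is whether to condition on traffic source.
Traffic source is recorded after the variant and is itself shifted by it — it sits on the causal path from variant to outcome. Conditioning on a mediator would strip out part of the effect we want; the pooled comparison gives the total causal effect.
Pooled: Variant K 31.5% vs Variant S 18.0%; Variant K is higher overall.

Variant K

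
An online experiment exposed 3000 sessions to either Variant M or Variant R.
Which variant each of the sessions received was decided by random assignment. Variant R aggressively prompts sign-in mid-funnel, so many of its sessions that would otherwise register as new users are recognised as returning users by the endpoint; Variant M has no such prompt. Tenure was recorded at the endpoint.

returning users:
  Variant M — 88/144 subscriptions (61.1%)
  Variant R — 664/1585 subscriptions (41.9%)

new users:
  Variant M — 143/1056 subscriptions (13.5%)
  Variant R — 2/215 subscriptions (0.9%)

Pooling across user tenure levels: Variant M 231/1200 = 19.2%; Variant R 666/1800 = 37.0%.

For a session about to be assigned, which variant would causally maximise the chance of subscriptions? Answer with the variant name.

Variant R

The user tenure-specific comparison favours Variant M throughout, but the pooled figures favour Variant R. The question is whether to condition on user tenure.
Because the variant influences user tenure, user tenure is a post-treatment mediator, not a confounder. Stratifying on it would bias the estimate; the causal effect is the crude pooled difference.
Pooled: Variant M 19.2% vs Variant R 37.0%; Variant R is higher overall.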